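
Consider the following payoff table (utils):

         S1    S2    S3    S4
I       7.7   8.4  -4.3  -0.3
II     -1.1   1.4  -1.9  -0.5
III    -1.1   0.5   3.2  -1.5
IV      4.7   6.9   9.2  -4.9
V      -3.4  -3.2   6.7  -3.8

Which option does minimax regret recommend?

IV

Column bests: S1=7.7, S2=8.4, S3=9.2, S4=-0.3.
I regrets: 0.0, 0.0, 13.5, 0.0 → max 13.5
II regrets: 8.8, 7.0, 11.1, 0.2 → max 11.1
III regrets: 8.8, 7.9, 6.0, 1.2 → max 8.8
IV regrets: 3.0, 1.5, 0.0, 4.6 → max 4.6
V regrets: 11.1, 11.6, 2.5, 3.5 → max 11.6
Smallest max regret = 4.6 → IV.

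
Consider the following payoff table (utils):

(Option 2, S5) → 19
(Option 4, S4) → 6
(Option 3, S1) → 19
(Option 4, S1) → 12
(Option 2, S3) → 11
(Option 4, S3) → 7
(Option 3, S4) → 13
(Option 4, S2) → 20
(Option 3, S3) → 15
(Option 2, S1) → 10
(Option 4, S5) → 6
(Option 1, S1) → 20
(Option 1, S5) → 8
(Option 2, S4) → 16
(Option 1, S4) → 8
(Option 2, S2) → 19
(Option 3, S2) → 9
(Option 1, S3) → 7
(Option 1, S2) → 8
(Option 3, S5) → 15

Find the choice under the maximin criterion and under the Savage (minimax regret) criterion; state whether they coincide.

maximin → Option 2; minimax regret → Option 2 (agree)

Row minima: Option 1=7, Option 2=10, Option 3=9, Option 4=6
Best worst-case = 10 → Option 2.
Column bests: S1=20, S2=20, S3=15, S4=16, S5=19.
Option 1 regrets: 0, 12, 8, 8, 11 → max 12
Option 2 regrets: 10, 1, 4, 0, 0 → max 10
Option 3 regrets: 1, 11, 0, 3, 4 → max 11
Option 4 regrets: 8, 0, 8, 10, 13 → max 13
Smallest max regret = 10 → Option 2.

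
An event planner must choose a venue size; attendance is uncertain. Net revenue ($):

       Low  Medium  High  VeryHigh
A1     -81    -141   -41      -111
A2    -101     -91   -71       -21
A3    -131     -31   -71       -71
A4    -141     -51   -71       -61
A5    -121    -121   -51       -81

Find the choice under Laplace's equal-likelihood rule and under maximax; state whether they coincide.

laplace → A2; maximax → A2 (agree)

Row averages: A1=-93.5, A2=-71, A3=-76, A4=-81, A5=-93.5
Highest average = -71 → A2.
Row maxima: A1=-41, A2=-21, A3=-31, A4=-51, A5=-51
Best best-case = -21 → A2.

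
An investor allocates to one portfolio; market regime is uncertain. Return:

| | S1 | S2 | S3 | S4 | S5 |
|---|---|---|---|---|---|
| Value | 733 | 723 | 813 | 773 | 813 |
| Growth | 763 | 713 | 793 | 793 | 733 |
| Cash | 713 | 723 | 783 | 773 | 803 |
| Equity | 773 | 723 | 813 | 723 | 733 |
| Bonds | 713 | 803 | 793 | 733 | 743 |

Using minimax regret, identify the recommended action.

Bonds

Column bests: S1=773, S2=803, S3=813, S4=793, S5=813.
Value regrets: 40, 80, 0, 20, 0 → max 80
Growth regrets: 10, 90, 20, 0, 80 → max 90
Cash regrets: 60, 80, 30, 20, 10 → max 80
Equity regrets: 0, 80, 0, 70, 80 → max 80
Bonds regrets: 60, 0, 20, 60, 70 → max 70
Smallest max regret = 70 → Bonds.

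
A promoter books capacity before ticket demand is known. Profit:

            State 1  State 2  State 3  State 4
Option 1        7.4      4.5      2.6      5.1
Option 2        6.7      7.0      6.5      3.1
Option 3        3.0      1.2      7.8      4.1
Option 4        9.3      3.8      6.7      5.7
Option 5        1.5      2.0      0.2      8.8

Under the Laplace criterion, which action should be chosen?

Row averages: Option 1=4.9, Option 2=5.825, Option 3=4.025, Option 4=6.375, Option 5=3.125
Highest average = 6.375 → Option 4.

Option 4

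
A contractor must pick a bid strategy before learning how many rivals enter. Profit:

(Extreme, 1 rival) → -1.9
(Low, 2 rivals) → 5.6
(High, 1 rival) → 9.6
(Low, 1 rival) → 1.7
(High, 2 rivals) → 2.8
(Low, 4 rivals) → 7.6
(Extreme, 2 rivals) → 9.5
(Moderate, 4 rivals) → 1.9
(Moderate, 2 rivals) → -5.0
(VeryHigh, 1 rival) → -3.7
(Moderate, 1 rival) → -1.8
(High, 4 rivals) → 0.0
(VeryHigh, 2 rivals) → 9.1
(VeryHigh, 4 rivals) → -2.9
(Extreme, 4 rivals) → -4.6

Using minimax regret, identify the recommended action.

High

Column bests: 1 rival=9.6, 2 rivals=9.5, 4 rivals=7.6.
Low regrets: 7.9, 3.9, 0.0 → max 7.9
Moderate regrets: 11.4, 14.5, 5.7 → max 14.5
High regrets: 0.0, 6.7, 7.6 → max 7.6
VeryHigh regrets: 13.3, 0.4, 10.5 → max 13.3
Extreme regrets: 11.5, 0.0, 12.2 → max 12.2
Smallest max regret = 7.6 → High.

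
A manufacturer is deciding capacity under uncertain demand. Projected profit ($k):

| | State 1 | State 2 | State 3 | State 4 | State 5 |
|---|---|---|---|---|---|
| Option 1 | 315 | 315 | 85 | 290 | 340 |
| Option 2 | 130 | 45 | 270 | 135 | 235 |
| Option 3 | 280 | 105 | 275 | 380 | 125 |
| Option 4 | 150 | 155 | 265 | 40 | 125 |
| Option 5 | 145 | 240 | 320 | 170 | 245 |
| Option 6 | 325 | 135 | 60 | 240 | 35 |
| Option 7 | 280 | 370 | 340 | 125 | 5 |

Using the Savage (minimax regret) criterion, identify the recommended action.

Option 5

Column bests: State 1=325, State 2=370, State 3=340, State 4=380, State 5=340.
Option 1 regrets: 10, 55, 255, 90, 0 → max 255
Option 2 regrets: 195, 325, 70, 245, 105 → max 325
Option 3 regrets: 45, 265, 65, 0, 215 → max 265
Option 4 regrets: 175, 215, 75, 340, 215 → max 340
Option 5 regrets: 180, 130, 20, 210, 95 → max 210
Option 6 regrets: 0, 235, 280, 140, 305 → max 305
Option 7 regrets: 45, 0, 0, 255, 335 → max 335
Smallest max regret = 210 → Option 5.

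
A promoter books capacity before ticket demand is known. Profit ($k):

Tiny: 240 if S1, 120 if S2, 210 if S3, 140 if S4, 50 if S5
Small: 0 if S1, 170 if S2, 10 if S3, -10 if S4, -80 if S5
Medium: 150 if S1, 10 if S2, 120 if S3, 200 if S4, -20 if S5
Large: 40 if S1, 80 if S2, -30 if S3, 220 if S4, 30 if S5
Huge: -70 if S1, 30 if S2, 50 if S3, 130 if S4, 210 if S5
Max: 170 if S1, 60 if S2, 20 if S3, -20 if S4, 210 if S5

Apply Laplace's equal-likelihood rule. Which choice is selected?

Tiny

Row averages: Tiny=152, Small=18, Medium=92, Large=68, Huge=70, Max=88
Highest average = 152 → Tiny.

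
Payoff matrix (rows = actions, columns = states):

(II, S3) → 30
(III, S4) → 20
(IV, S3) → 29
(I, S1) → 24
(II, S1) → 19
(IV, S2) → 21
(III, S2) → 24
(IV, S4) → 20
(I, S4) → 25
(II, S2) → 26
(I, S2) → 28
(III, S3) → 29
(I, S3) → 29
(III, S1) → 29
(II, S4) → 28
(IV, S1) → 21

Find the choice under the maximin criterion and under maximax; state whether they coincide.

maximin → I; maximax → II (disagree)

Row minima: I=24, II=19, III=20, IV=20
Best worst-case = 24 → I.
Row maxima: I=29, II=30, III=29, IV=29
Best best-case = 30 → II.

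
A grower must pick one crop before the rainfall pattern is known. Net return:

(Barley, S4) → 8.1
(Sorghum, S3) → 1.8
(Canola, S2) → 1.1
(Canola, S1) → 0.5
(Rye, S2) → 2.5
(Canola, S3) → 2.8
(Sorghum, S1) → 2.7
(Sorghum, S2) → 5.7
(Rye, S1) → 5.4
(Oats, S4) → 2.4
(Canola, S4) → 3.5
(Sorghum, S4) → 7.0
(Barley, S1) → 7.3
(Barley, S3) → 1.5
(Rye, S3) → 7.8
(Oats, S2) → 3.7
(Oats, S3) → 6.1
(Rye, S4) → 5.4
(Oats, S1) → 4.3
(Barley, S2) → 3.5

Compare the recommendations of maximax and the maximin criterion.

Row maxima: Canola=3.5, Barley=8.1, Rye=7.8, Sorghum=7.0, Oats=6.1
Best best-case = 8.1 → Barley.
Row minima: Canola=0.5, Barley=1.5, Rye=2.5, Sorghum=1.8, Oats=2.4
Best worst-case = 2.5 → Rye.

maximax → Barley; maximin → Rye (disagree)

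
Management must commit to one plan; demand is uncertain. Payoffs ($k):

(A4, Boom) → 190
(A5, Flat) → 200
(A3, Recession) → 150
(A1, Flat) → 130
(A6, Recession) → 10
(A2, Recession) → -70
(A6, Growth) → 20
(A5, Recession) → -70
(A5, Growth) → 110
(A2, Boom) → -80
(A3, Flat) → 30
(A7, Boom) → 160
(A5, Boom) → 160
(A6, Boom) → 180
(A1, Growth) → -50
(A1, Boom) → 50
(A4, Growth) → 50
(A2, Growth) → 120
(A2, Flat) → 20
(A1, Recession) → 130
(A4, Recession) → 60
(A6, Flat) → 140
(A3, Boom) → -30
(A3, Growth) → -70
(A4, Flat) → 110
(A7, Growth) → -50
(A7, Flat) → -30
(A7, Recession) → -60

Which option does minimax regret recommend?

A4

Column bests: Recession=150, Flat=200, Growth=120, Boom=190.
A1 regrets: 20, 70, 170, 140 → max 170
A2 regrets: 220, 180, 0, 270 → max 270
A3 regrets: 0, 170, 190, 220 → max 220
A4 regrets: 90, 90, 70, 0 → max 90
A5 regrets: 220, 0, 10, 30 → max 220
A6 regrets: 140, 60, 100, 10 → max 140
A7 regrets: 210, 230, 170, 30 → max 230
Smallest max regret = 90 → A4.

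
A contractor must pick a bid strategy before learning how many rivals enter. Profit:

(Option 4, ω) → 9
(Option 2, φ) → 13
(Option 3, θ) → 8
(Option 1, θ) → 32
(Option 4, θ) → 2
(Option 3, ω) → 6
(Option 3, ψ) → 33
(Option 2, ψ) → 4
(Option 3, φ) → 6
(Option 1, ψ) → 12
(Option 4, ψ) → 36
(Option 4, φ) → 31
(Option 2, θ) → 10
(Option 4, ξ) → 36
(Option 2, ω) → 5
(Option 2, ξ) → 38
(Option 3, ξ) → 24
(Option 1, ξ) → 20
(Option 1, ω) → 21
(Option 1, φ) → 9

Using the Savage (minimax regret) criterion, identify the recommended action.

Column bests: θ=32, φ=31, ψ=36, ω=21, ξ=38.
Option 1 regrets: 0, 22, 24, 0, 18 → max 24
Option 2 regrets: 22, 18, 32, 16, 0 → max 32
Option 3 regrets: 24, 25, 3, 15, 14 → max 25
Option 4 regrets: 30, 0, 0, 12, 2 → max 30
Smallest max regret = 24 → Option 1.

Option 1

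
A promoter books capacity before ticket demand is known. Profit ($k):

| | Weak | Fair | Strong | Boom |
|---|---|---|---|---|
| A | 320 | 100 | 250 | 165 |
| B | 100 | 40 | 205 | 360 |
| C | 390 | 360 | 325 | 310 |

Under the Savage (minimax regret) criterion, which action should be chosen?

C

Column bests: Weak=390, Fair=360, Strong=325, Boom=360.
A regrets: 70, 260, 75, 195 → max 260
B regrets: 290, 320, 120, 0 → max 320
C regrets: 0, 0, 0, 50 → max 50
Smallest max regret = 50 → C.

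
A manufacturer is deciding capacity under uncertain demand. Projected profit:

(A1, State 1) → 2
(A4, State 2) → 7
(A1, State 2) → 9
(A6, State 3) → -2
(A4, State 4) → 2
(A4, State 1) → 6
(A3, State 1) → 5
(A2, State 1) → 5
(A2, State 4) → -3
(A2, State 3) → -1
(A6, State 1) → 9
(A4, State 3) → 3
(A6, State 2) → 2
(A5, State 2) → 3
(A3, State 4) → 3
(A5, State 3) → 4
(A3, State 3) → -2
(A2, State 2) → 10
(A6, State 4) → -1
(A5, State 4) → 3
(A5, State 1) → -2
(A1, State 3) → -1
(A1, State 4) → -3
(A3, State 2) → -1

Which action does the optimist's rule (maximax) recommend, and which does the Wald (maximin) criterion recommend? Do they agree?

Row maxima: A1=9, A2=10, A3=5, A4=7, A5=4, A6=9
Best best-case = 10 → A2.
Row minima: A1=-3, A2=-3, A3=-2, A4=2, A5=-2, A6=-2
Best worst-case = 2 → A4.

maximax → A2; maximin → A4 (disagree)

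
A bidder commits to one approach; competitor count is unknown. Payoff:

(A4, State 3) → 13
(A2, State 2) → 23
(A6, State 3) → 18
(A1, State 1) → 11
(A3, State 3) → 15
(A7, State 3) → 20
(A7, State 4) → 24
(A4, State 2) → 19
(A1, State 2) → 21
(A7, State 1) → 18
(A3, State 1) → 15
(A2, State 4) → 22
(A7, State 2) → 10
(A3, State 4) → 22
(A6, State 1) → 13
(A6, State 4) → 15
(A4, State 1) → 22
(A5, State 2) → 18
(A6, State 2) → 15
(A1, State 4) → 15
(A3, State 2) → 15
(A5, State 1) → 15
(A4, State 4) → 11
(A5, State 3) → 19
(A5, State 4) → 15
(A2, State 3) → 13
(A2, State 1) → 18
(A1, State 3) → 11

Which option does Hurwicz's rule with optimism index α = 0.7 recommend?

A1: 0.7·21 + 0.3·11 = 18
A2: 0.7·23 + 0.3·13 = 20
A3: 0.7·22 + 0.3·15 = 19.9
A4: 0.7·22 + 0.3·11 = 18.7
A5: 0.7·19 + 0.3·15 = 17.8
A6: 0.7·18 + 0.3·13 = 16.5
A7: 0.7·24 + 0.3·10 = 19.8
Highest Hurwicz score = 20 → A2.

A2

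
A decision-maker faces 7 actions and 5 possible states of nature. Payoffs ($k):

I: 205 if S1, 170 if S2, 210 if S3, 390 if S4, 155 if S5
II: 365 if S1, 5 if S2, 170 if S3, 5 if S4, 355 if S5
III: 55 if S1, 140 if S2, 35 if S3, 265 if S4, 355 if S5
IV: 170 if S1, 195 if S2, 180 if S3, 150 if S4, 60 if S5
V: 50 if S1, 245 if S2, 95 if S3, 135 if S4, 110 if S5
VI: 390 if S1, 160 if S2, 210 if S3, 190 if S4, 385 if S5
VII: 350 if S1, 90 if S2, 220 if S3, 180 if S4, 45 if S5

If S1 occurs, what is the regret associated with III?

Best payoff under S1 is 390.
Regret = 390 − 55 = 335.

335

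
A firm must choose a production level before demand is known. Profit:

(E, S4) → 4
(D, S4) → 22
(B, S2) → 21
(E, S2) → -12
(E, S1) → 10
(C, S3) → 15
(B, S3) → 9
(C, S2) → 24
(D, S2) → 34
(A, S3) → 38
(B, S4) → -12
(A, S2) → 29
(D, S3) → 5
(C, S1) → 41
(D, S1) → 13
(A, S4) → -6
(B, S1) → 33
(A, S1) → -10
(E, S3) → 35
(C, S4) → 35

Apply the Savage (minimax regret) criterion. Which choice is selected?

Column bests: S1=41, S2=34, S3=38, S4=35.
A regrets: 51, 5, 0, 41 → max 51
B regrets: 8, 13, 29, 47 → max 47
C regrets: 0, 10, 23, 0 → max 23
D regrets: 28, 0, 33, 13 → max 33
E regrets: 31, 46, 3, 31 → max 46
Smallest max regret = 23 → C.

C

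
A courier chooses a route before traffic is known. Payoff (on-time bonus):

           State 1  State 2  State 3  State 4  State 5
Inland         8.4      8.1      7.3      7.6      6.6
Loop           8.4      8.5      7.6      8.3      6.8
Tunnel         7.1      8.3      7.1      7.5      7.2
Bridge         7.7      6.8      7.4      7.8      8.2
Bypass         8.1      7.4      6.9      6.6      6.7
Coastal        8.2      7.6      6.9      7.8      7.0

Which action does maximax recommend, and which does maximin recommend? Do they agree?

maximax → Loop; maximin → Tunnel (disagree)

Row maxima: Inland=8.4, Loop=8.5, Tunnel=8.3, Bridge=8.2, Bypass=8.1, Coastal=8.2
Best best-case = 8.5 → Loop.
Row minima: Inland=6.6, Loop=6.8, Tunnel=7.1, Bridge=6.8, Bypass=6.6, Coastal=6.9
Best worst-case = 7.1 → Tunnel.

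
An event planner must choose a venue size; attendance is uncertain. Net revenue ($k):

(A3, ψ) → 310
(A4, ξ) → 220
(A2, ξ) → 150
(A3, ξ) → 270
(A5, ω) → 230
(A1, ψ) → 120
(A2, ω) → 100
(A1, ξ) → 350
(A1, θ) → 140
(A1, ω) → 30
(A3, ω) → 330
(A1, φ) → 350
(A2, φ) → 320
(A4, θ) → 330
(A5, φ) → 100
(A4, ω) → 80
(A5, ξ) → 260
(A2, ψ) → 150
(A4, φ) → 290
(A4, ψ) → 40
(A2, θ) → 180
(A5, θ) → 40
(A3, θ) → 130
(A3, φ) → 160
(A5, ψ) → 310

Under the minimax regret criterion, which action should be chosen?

Column bests: θ=330, φ=350, ψ=310, ω=330, ξ=350.
A1 regrets: 190, 0, 190, 300, 0 → max 300
A2 regrets: 150, 30, 160, 230, 200 → max 230
A3 regrets: 200, 190, 0, 0, 80 → max 200
A4 regrets: 0, 60, 270, 250, 130 → max 270
A5 regrets: 290, 250, 0, 100, 90 → max 290
Smallest max regret = 200 → A3.

A3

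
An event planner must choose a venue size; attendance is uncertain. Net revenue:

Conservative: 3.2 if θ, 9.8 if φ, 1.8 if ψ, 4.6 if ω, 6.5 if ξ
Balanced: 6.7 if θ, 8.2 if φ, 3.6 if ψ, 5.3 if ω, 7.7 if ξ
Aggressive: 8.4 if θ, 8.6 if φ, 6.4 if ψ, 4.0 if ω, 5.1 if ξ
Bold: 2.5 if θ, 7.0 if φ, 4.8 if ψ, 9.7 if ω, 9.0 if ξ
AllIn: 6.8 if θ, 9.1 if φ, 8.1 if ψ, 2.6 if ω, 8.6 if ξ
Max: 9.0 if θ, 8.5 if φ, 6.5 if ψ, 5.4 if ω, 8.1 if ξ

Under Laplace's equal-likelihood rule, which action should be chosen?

Row averages: Conservative=5.18, Balanced=6.3, Aggressive=6.5, Bold=6.6, AllIn=7.04, Max=7.5
Highest average = 7.5 → Max.

Max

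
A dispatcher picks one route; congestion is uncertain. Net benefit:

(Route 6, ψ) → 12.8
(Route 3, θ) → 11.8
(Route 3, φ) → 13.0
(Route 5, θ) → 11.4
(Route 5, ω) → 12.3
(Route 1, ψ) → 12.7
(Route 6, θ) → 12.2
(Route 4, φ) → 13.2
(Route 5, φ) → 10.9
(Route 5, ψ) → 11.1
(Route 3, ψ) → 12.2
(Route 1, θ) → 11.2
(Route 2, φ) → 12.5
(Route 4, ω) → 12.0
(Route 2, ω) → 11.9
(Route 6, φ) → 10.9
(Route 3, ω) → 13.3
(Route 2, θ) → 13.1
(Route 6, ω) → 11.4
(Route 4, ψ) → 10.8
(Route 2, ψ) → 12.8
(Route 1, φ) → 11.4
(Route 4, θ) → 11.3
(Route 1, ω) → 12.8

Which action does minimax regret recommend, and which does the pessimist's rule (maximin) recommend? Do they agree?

Column bests: θ=13.1, φ=13.2, ψ=12.8, ω=13.3.
Route 1 regrets: 1.9, 1.8, 0.1, 0.5 → max 1.9
Route 2 regrets: 0.0, 0.7, 0.0, 1.4 → max 1.4
Route 3 regrets: 1.3, 0.2, 0.6, 0.0 → max 1.3
Route 4 regrets: 1.8, 0.0, 2.0, 1.3 → max 2.0
Route 5 regrets: 1.7, 2.3, 1.7, 1.0 → max 2.3
Route 6 regrets: 0.9, 2.3, 0.0, 1.9 → max 2.3
Smallest max regret = 1.3 → Route 3.
Row minima: Route 1=11.2, Route 2=11.9, Route 3=11.8, Route 4=10.8, Route 5=10.9, Route 6=10.9
Best worst-case = 11.9 → Route 2.

minimax regret → Route 3; maximin → Route 2 (disagree)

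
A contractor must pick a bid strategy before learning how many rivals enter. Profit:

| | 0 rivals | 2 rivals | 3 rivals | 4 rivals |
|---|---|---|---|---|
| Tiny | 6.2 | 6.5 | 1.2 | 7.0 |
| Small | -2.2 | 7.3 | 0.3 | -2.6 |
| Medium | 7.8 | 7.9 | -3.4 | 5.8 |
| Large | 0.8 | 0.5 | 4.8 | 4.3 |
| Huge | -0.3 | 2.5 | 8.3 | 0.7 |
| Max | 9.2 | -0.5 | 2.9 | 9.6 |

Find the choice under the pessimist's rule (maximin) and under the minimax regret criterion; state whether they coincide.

Row minima: Tiny=1.2, Small=-2.6, Medium=-3.4, Large=0.5, Huge=-0.3, Max=-0.5
Best worst-case = 1.2 → Tiny.
Column bests: 0 rivals=9.2, 2 rivals=7.9, 3 rivals=8.3, 4 rivals=9.6.
Tiny regrets: 3.0, 1.4, 7.1, 2.6 → max 7.1
Small regrets: 11.4, 0.6, 8.0, 12.2 → max 12.2
Medium regrets: 1.4, 0.0, 11.7, 3.8 → max 11.7
Large regrets: 8.4, 7.4, 3.5, 5.3 → max 8.4
Huge regrets: 9.5, 5.4, 0.0, 8.9 → max 9.5
Max regrets: 0.0, 8.4, 5.4, 0.0 → max 8.4
Smallest max regret = 7.1 → Tiny.

maximin → Tiny; minimax regret → Tiny (agree)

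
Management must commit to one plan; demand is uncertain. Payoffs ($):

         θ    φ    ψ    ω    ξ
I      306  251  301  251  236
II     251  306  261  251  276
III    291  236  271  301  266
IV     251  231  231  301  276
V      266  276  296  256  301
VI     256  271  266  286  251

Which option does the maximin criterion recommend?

V

Row minima: I=236, II=251, III=236, IV=231, V=256, VI=251
Best worst-case = 256 → V.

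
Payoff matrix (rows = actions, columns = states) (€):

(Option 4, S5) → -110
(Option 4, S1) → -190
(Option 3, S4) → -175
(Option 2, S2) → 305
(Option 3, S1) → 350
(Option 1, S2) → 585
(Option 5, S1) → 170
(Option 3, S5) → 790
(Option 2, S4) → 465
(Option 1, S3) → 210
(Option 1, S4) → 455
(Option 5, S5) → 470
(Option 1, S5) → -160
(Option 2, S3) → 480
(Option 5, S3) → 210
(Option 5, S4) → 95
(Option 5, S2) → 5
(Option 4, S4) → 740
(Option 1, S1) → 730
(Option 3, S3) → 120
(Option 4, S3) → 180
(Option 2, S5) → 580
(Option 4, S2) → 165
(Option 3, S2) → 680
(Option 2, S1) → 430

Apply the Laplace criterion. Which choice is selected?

Row averages: Option 1=364, Option 2=452, Option 3=353, Option 4=157, Option 5=190
Highest average = 452 → Option 2.

Option 2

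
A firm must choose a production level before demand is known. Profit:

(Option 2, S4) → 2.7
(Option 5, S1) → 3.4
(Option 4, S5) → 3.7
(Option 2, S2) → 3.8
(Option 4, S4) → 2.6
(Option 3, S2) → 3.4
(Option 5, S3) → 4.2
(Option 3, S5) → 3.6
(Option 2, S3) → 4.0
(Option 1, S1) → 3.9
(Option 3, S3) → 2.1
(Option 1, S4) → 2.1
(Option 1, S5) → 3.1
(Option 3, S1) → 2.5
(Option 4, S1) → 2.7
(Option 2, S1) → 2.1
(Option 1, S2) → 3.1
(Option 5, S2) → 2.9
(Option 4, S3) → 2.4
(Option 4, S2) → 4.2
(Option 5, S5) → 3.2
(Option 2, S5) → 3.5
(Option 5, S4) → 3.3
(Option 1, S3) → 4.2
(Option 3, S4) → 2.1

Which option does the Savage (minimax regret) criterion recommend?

Column bests: S1=3.9, S2=4.2, S3=4.2, S4=3.3, S5=3.7.
Option 1 regrets: 0.0, 1.1, 0.0, 1.2, 0.6 → max 1.2
Option 2 regrets: 1.8, 0.4, 0.2, 0.6, 0.2 → max 1.8
Option 3 regrets: 1.4, 0.8, 2.1, 1.2, 0.1 → max 2.1
Option 4 regrets: 1.2, 0.0, 1.8, 0.7, 0.0 → max 1.8
Option 5 regrets: 0.5, 1.3, 0.0, 0.0, 0.5 → max 1.3
Smallest max regret = 1.2 → Option 1.

Option 1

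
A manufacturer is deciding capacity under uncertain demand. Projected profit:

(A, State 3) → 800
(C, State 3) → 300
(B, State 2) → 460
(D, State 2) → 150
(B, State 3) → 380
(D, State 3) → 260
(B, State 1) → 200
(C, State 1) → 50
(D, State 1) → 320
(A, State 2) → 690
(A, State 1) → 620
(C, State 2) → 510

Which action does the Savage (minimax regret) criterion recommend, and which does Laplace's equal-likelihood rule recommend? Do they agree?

Column bests: State 1=620, State 2=690, State 3=800.
A regrets: 0, 0, 0 → max 0
B regrets: 420, 230, 420 → max 420
C regrets: 570, 180, 500 → max 570
D regrets: 300, 540, 540 → max 540
Smallest max regret = 0 → A.
Row averages: A=2110/3, B=1040/3, C=860/3, D=730/3
Highest average = 2110/3 → A.

minimax regret → A; laplace → A (agree)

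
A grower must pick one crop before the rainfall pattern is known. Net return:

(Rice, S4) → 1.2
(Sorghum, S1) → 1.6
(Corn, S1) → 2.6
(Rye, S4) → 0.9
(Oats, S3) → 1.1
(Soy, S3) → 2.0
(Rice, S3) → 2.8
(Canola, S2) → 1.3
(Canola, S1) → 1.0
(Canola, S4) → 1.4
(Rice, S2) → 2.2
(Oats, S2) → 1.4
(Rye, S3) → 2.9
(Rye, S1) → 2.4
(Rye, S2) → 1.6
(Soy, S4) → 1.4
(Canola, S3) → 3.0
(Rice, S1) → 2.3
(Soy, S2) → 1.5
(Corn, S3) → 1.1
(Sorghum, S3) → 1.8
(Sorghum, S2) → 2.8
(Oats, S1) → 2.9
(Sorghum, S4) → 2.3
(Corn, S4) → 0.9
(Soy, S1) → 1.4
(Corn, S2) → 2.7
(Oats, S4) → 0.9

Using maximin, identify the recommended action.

Row minima: Rye=0.9, Rice=1.2, Canola=1.0, Sorghum=1.6, Soy=1.4, Corn=0.9, Oats=0.9
Best worst-case = 1.6 → Sorghum.

Sorghum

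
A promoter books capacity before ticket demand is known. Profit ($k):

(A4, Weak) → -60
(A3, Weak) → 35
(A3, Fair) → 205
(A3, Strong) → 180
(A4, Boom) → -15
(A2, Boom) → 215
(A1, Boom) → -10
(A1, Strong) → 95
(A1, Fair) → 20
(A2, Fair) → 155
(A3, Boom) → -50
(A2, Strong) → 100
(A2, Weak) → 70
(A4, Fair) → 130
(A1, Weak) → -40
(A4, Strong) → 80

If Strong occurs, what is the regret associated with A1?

85

Best payoff under Strong is 180.
Regret = 180 − 95 = 85.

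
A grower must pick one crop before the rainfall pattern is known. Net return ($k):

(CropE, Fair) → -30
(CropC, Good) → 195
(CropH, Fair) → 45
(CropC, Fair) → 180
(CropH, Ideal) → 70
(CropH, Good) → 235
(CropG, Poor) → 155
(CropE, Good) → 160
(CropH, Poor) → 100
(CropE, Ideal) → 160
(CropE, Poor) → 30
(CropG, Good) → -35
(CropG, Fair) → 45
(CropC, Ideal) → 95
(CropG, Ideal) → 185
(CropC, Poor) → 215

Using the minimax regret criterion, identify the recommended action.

Column bests: Poor=215, Fair=180, Good=235, Ideal=185.
CropC regrets: 0, 0, 40, 90 → max 90
CropH regrets: 115, 135, 0, 115 → max 135
CropE regrets: 185, 210, 75, 25 → max 210
CropG regrets: 60, 135, 270, 0 → max 270
Smallest max regret = 90 → CropC.

CropC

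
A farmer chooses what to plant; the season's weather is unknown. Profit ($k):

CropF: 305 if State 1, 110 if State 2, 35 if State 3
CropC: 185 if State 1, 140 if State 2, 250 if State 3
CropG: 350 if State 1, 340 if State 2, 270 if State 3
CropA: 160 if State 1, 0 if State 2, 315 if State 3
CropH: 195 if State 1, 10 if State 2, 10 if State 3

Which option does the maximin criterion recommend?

Row minima: CropF=35, CropC=140, CropG=270, CropA=0, CropH=10
Best worst-case = 270 → CropG.

CropG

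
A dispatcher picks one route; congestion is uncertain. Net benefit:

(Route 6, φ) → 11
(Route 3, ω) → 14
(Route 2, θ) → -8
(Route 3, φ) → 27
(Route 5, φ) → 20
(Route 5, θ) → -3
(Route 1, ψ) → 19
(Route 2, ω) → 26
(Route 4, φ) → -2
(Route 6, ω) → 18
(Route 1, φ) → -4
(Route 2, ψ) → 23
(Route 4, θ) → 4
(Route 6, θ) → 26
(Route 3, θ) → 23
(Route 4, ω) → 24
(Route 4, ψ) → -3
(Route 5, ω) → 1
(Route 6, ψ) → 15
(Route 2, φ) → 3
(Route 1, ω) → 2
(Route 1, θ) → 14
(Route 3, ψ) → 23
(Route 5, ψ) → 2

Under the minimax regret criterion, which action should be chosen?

Column bests: θ=26, φ=27, ψ=23, ω=26.
Route 1 regrets: 12, 31, 4, 24 → max 31
Route 2 regrets: 34, 24, 0, 0 → max 34
Route 3 regrets: 3, 0, 0, 12 → max 12
Route 4 regrets: 22, 29, 26, 2 → max 29
Route 5 regrets: 29, 7, 21, 25 → max 29
Route 6 regrets: 0, 16, 8, 8 → max 16
Smallest max regret = 12 → Route 3.

Route 3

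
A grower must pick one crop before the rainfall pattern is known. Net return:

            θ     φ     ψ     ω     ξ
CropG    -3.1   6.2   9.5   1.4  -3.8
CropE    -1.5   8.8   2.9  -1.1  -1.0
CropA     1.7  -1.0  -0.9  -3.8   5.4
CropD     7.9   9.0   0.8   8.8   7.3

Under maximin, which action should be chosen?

Row minima: CropG=-3.8, CropE=-1.5, CropA=-3.8, CropD=0.8
Best worst-case = 0.8 → CropD.

CropD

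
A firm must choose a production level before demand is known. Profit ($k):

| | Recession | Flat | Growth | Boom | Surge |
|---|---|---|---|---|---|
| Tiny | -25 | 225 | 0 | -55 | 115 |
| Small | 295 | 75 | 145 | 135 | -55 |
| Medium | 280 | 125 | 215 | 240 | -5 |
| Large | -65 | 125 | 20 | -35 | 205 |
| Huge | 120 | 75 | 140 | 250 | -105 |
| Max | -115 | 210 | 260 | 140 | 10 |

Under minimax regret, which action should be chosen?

Medium

Column bests: Recession=295, Flat=225, Growth=260, Boom=250, Surge=205.
Tiny regrets: 320, 0, 260, 305, 90 → max 320
Small regrets: 0, 150, 115, 115, 260 → max 260
Medium regrets: 15, 100, 45, 10, 210 → max 210
Large regrets: 360, 100, 240, 285, 0 → max 360
Huge regrets: 175, 150, 120, 0, 310 → max 310
Max regrets: 410, 15, 0, 110, 195 → max 410
Smallest max regret = 210 → Medium.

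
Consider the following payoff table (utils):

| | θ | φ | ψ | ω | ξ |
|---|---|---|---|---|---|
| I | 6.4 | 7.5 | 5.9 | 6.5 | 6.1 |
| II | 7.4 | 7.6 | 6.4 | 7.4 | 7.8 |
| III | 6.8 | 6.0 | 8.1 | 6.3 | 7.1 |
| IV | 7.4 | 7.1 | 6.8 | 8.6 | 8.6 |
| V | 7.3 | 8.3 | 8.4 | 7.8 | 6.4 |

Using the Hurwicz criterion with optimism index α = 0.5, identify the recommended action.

I: 0.5·7.5 + 0.5·5.9 = 6.7
II: 0.5·7.8 + 0.5·6.4 = 7.1
III: 0.5·8.1 + 0.5·6.0 = 7.05
IV: 0.5·8.6 + 0.5·6.8 = 7.7
V: 0.5·8.4 + 0.5·6.4 = 7.4
Highest Hurwicz score = 7.7 → IV.

IV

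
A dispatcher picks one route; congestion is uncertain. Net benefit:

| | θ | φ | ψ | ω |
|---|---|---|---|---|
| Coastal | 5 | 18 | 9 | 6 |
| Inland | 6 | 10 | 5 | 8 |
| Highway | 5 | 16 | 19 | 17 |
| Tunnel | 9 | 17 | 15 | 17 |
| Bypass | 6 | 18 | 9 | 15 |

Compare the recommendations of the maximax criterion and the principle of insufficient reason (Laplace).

Row maxima: Coastal=18, Inland=10, Highway=19, Tunnel=17, Bypass=18
Best best-case = 19 → Highway.
Row averages: Coastal=9.5, Inland=7.25, Highway=14.25, Tunnel=14.5, Bypass=12
Highest average = 14.5 → Tunnel.

maximax → Highway; laplace → Tunnel (disagree)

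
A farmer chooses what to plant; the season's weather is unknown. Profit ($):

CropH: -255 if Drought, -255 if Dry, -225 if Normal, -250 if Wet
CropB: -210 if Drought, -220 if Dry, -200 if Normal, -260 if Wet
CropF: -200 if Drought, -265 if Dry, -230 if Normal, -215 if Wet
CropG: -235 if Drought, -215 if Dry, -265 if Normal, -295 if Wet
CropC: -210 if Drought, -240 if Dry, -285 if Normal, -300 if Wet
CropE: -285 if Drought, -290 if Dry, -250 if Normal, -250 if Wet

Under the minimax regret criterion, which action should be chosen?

CropB

Column bests: Drought=-200, Dry=-215, Normal=-200, Wet=-215.
CropH regrets: 55, 40, 25, 35 → max 55
CropB regrets: 10, 5, 0, 45 → max 45
CropF regrets: 0, 50, 30, 0 → max 50
CropG regrets: 35, 0, 65, 80 → max 80
CropC regrets: 10, 25, 85, 85 → max 85
CropE regrets: 85, 75, 50, 35 → max 85
Smallest max regret = 45 → CropB.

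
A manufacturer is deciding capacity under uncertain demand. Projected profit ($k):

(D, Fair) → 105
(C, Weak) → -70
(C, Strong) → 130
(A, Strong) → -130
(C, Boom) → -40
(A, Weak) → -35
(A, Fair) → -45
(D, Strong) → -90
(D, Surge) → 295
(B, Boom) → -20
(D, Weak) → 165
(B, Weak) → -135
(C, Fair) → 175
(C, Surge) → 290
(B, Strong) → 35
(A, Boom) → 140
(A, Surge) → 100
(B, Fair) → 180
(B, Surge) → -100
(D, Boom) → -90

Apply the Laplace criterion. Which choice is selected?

C

Row averages: A=6, B=-8, C=97, D=77
Highest average = 97 → C.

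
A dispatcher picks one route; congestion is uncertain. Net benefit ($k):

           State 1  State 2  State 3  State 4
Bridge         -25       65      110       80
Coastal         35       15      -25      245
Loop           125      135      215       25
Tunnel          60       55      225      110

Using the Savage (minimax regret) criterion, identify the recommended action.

Tunnel

Column bests: State 1=125, State 2=135, State 3=225, State 4=245.
Bridge regrets: 150, 70, 115, 165 → max 165
Coastal regrets: 90, 120, 250, 0 → max 250
Loop regrets: 0, 0, 10, 220 → max 220
Tunnel regrets: 65, 80, 0, 135 → max 135
Smallest max regret = 135 → Tunnel.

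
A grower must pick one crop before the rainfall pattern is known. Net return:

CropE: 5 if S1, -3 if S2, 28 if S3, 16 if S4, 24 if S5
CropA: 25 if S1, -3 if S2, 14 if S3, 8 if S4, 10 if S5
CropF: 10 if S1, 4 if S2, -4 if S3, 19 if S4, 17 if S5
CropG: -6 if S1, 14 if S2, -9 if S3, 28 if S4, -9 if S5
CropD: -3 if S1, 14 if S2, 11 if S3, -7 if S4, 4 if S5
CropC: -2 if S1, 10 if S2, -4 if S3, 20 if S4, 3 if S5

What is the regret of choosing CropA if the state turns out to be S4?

Best payoff under S4 is 28.
Regret = 28 − 8 = 20.

20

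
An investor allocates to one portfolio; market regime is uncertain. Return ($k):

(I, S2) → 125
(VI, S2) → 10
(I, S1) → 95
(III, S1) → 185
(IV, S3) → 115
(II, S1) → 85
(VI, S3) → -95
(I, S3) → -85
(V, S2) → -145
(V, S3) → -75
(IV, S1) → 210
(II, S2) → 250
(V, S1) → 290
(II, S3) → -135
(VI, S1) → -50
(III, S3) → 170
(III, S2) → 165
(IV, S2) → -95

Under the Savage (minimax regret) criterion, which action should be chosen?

III

Column bests: S1=290, S2=250, S3=170.
I regrets: 195, 125, 255 → max 255
II regrets: 205, 0, 305 → max 305
III regrets: 105, 85, 0 → max 105
IV regrets: 80, 345, 55 → max 345
V regrets: 0, 395, 245 → max 395
VI regrets: 340, 240, 265 → max 340
Smallest max regret = 105 → III.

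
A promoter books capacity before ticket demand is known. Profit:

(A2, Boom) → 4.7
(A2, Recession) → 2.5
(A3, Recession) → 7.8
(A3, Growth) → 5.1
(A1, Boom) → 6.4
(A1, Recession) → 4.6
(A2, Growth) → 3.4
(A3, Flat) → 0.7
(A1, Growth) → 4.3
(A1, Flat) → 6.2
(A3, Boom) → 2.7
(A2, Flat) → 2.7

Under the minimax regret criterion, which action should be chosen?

A1

Column bests: Recession=7.8, Flat=6.2, Growth=5.1, Boom=6.4.
A1 regrets: 3.2, 0.0, 0.8, 0.0 → max 3.2
A2 regrets: 5.3, 3.5, 1.7, 1.7 → max 5.3
A3 regrets: 0.0, 5.5, 0.0, 3.7 → max 5.5
Smallest max regret = 3.2 → A1.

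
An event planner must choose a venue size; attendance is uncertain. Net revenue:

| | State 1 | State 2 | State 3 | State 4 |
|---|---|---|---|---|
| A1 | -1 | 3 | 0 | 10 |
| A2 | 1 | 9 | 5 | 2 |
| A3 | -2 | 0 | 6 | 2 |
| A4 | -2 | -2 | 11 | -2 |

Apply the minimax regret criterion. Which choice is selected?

Column bests: State 1=1, State 2=9, State 3=11, State 4=10.
A1 regrets: 2, 6, 11, 0 → max 11
A2 regrets: 0, 0, 6, 8 → max 8
A3 regrets: 3, 9, 5, 8 → max 9
A4 regrets: 3, 11, 0, 12 → max 12
Smallest max regret = 8 → A2.

A2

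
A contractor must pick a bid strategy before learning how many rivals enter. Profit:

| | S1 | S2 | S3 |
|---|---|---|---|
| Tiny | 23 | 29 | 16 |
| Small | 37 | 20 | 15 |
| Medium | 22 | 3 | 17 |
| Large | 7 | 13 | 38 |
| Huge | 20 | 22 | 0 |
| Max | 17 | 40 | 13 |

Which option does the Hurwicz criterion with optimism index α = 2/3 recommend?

Max

Tiny: 2/3·29 + 1/3·16 = 74/3
Small: 2/3·37 + 1/3·15 = 89/3
Medium: 2/3·22 + 1/3·3 = 47/3
Large: 2/3·38 + 1/3·7 = 83/3
Huge: 2/3·22 + 1/3·0 = 44/3
Max: 2/3·40 + 1/3·13 = 31
Highest Hurwicz score = 31 → Max.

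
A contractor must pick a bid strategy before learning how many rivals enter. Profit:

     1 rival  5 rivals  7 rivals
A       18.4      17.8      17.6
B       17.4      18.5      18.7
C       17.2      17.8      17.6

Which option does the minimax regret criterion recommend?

B

Column bests: 1 rival=18.4, 5 rivals=18.5, 7 rivals=18.7.
A regrets: 0.0, 0.7, 1.1 → max 1.1
B regrets: 1.0, 0.0, 0.0 → max 1.0
C regrets: 1.2, 0.7, 1.1 → max 1.2
Smallest max regret = 1.0 → B.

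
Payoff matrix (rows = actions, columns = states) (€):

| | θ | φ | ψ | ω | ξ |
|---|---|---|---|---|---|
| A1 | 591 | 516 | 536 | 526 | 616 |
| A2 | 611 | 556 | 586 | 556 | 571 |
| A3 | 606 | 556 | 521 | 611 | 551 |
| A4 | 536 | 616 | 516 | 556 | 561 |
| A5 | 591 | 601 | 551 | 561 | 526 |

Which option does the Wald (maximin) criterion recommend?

A2

Row minima: A1=516, A2=556, A3=521, A4=516, A5=526
Best worst-case = 556 → A2.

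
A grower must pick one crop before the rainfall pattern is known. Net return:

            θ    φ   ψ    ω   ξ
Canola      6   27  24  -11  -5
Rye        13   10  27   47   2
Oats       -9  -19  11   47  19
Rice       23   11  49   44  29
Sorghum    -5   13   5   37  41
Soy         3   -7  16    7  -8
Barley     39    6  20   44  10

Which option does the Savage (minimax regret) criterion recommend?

Column bests: θ=39, φ=27, ψ=49, ω=47, ξ=41.
Canola regrets: 33, 0, 25, 58, 46 → max 58
Rye regrets: 26, 17, 22, 0, 39 → max 39
Oats regrets: 48, 46, 38, 0, 22 → max 48
Rice regrets: 16, 16, 0, 3, 12 → max 16
Sorghum regrets: 44, 14, 44, 10, 0 → max 44
Soy regrets: 36, 34, 33, 40, 49 → max 49
Barley regrets: 0, 21, 29, 3, 31 → max 31
Smallest max regret = 16 → Rice.

Rice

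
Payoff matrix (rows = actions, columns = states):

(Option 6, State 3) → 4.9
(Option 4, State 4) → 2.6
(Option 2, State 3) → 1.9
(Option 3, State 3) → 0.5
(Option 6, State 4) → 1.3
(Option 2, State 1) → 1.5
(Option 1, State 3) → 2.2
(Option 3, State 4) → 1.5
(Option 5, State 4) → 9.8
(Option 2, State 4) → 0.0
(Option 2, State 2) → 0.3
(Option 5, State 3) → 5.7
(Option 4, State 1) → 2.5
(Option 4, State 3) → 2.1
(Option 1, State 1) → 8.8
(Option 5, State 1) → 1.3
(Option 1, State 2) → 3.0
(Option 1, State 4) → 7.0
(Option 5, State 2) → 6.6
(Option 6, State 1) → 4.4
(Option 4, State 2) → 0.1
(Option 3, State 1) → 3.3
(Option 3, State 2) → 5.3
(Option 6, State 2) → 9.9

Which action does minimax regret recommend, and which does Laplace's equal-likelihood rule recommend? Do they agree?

minimax regret → Option 1; laplace → Option 5 (disagree)

Column bests: State 1=8.8, State 2=9.9, State 3=5.7, State 4=9.8.
Option 1 regrets: 0.0, 6.9, 3.5, 2.8 → max 6.9
Option 2 regrets: 7.3, 9.6, 3.8, 9.8 → max 9.8
Option 3 regrets: 5.5, 4.6, 5.2, 8.3 → max 8.3
Option 4 regrets: 6.3, 9.8, 3.6, 7.2 → max 9.8
Option 5 regrets: 7.5, 3.3, 0.0, 0.0 → max 7.5
Option 6 regrets: 4.4, 0.0, 0.8, 8.5 → max 8.5
Smallest max regret = 6.9 → Option 1.
Row averages: Option 1=5.25, Option 2=0.925, Option 3=2.65, Option 4=1.825, Option 5=5.85, Option 6=5.125
Highest average = 5.85 → Option 5.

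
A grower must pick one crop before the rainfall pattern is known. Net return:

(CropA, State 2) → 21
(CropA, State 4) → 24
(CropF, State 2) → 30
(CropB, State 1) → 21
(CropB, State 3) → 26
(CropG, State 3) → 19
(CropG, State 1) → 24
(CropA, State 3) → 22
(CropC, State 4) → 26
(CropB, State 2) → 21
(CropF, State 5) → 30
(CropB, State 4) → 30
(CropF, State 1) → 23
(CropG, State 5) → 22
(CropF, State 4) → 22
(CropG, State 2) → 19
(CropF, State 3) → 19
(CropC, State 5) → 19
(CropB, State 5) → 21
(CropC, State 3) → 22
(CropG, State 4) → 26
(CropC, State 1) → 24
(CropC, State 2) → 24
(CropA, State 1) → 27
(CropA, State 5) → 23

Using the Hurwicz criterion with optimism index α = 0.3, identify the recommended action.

CropB

CropB: 0.3·30 + 0.7·21 = 23.7
CropA: 0.3·27 + 0.7·21 = 22.8
CropG: 0.3·26 + 0.7·19 = 21.1
CropC: 0.3·26 + 0.7·19 = 21.1
CropF: 0.3·30 + 0.7·19 = 22.3
Highest Hurwicz score = 23.7 → CropB.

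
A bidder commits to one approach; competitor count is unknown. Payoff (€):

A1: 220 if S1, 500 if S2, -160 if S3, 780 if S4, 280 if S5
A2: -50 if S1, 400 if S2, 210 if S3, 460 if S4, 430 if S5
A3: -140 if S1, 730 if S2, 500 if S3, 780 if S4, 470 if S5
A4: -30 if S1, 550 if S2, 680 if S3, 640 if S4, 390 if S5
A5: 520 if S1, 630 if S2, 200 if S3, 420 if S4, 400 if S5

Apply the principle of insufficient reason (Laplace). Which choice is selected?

Row averages: A1=324, A2=290, A3=468, A4=446, A5=434
Highest average = 468 → A3.

A3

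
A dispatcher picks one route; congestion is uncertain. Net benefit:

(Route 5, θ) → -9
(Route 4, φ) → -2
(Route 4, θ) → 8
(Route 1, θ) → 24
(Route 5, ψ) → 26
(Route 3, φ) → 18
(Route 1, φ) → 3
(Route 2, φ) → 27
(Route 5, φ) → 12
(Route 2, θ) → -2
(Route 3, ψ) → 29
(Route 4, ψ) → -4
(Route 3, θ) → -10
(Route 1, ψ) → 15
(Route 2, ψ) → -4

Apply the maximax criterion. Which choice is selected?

Route 3

Row maxima: Route 1=24, Route 2=27, Route 3=29, Route 4=8, Route 5=26
Best best-case = 29 → Route 3.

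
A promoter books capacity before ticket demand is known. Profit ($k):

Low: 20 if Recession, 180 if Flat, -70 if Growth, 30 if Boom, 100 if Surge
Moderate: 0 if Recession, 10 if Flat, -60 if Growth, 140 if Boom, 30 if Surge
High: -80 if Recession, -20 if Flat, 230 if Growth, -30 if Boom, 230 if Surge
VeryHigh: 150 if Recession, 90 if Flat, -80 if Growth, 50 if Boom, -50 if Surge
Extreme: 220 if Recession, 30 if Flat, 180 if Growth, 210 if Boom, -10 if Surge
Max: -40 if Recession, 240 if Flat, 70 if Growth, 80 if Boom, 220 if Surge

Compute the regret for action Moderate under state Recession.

220

Best payoff under Recession is 220.
Regret = 220 − 0 = 220.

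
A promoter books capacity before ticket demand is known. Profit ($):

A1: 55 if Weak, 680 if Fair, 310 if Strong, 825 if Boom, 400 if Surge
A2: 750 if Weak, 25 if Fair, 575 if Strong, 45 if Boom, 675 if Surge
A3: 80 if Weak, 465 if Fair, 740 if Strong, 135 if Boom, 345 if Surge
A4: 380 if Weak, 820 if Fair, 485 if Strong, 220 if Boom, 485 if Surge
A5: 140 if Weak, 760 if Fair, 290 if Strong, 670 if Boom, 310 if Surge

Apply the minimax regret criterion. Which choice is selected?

Column bests: Weak=750, Fair=820, Strong=740, Boom=825, Surge=675.
A1 regrets: 695, 140, 430, 0, 275 → max 695
A2 regrets: 0, 795, 165, 780, 0 → max 795
A3 regrets: 670, 355, 0, 690, 330 → max 690
A4 regrets: 370, 0, 255, 605, 190 → max 605
A5 regrets: 610, 60, 450, 155, 365 → max 610
Smallest max regret = 605 → A4.

A4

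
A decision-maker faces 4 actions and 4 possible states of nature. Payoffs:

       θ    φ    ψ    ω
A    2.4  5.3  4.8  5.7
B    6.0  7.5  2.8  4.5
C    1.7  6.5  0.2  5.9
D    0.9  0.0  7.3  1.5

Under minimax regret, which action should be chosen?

A

Column bests: θ=6.0, φ=7.5, ψ=7.3, ω=5.9.
A regrets: 3.6, 2.2, 2.5, 0.2 → max 3.6
B regrets: 0.0, 0.0, 4.5, 1.4 → max 4.5
C regrets: 4.3, 1.0, 7.1, 0.0 → max 7.1
D regrets: 5.1, 7.5, 0.0, 4.4 → max 7.5
Smallest max regret = 3.6 → A.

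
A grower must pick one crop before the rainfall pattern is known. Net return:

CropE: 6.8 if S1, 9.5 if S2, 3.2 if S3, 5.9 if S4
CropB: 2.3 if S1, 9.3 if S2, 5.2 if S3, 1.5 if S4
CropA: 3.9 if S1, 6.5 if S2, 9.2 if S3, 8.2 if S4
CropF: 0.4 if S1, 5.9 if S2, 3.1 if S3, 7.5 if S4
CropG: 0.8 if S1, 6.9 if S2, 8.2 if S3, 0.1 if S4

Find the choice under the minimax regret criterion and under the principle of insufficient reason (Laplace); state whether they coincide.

minimax regret → CropA; laplace → CropA (agree)

Column bests: S1=6.8, S2=9.5, S3=9.2, S4=8.2.
CropE regrets: 0.0, 0.0, 6.0, 2.3 → max 6.0
CropB regrets: 4.5, 0.2, 4.0, 6.7 → max 6.7
CropA regrets: 2.9, 3.0, 0.0, 0.0 → max 3.0
CropF regrets: 6.4, 3.6, 6.1, 0.7 → max 6.4
CropG regrets: 6.0, 2.6, 1.0, 8.1 → max 8.1
Smallest max regret = 3.0 → CropA.
Row averages: CropE=6.35, CropB=4.575, CropA=6.95, CropF=4.225, CropG=4
Highest average = 6.95 → CropA.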